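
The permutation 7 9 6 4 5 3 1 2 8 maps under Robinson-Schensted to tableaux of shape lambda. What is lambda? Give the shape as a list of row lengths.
[3, 2, 2, 1, 1]

RSK row insertion gives P = [[1, 2, 8], [3, 5], [4, 9], [6], [7]], which has shape [3, 2, 2, 1, 1].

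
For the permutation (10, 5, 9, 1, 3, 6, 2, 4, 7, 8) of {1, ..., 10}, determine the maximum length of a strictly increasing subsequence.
5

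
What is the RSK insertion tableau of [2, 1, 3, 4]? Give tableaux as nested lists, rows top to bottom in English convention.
Insert 2: appended to row 1. P = [[2]].
Insert 1: 1 bumps 2 from row 1; 2 starts row 2. P = [[1], [2]].
Insert 3: appended to row 1. P = [[1, 3], [2]].
Insert 4: appended to row 1. P = [[1, 3, 4], [2]].

So P = [[1, 3, 4], [2]].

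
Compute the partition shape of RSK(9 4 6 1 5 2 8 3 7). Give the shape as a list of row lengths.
[4, 3, 1, 1]

Row-insert each entry into an empty tableau.

After inserting 9: P = [[9]].
After inserting 4: P = [[4], [9]].
After inserting 6: P = [[4, 6], [9]].
After inserting 1: P = [[1, 6], [4], [9]].
After inserting 5: P = [[1, 5], [4, 6], [9]].
After inserting 2: P = [[1, 2], [4, 5], [6], [9]].
After inserting 8: P = [[1, 2, 8], [4, 5], [6], [9]].
After inserting 3: P = [[1, 2, 3], [4, 5, 8], [6], [9]].
After inserting 7: P = [[1, 2, 3, 7], [4, 5, 8], [6], [9]].

The final insertion tableau P = [[1, 2, 3, 7], [4, 5, 8], [6], [9]] has shape [4, 3, 1, 1].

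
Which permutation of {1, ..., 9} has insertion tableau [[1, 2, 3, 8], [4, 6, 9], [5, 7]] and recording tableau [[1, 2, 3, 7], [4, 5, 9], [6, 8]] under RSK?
Reverse the RSK construction: for i from n down to 1, find the cell of Q containing i, remove the entry at that cell from P, and reverse-bump it up through P; the value ejected from row 1 is w(i).

Step i=9: Q has 9 at row 2, column 3; remove 9 from row 2 of P and reverse-bump: 9 enters row 1 and ejects 8. So w(9) = 8. P is now [[1, 2, 3, 9], [4, 6], [5, 7]].
Step i=8: Q has 8 at row 3, column 2; remove 7 from row 3 of P and reverse-bump: 7 enters row 2 and ejects 6; 6 enters row 1 and ejects 3. So w(8) = 3. P is now [[1, 2, 6, 9], [4, 7], [5]].
Step i=7: Q has 7 at row 1, column 4; remove that cell from P, ejecting 9. So w(7) = 9. P is now [[1, 2, 6], [4, 7], [5]].
Step i=6: Q has 6 at row 3, column 1; remove 5 from row 3 of P and reverse-bump: 5 enters row 2 and ejects 4; 4 enters row 1 and ejects 2. So w(6) = 2. P is now [[1, 4, 6], [5, 7]].
Step i=5: Q has 5 at row 2, column 2; remove 7 from row 2 of P and reverse-bump: 7 enters row 1 and ejects 6. So w(5) = 6. P is now [[1, 4, 7], [5]].
Step i=4: Q has 4 at row 2, column 1; remove 5 from row 2 of P and reverse-bump: 5 enters row 1 and ejects 4. So w(4) = 4. P is now [[1, 5, 7]].
Step i=3: Q has 3 at row 1, column 3; remove that cell from P, ejecting 7. So w(3) = 7. P is now [[1, 5]].
Step i=2: Q has 2 at row 1, column 2; remove that cell from P, ejecting 5. So w(2) = 5. P is now [[1]].
Step i=1: Q has 1 at row 1, column 1; remove that cell from P, ejecting 1. So w(1) = 1. P is now [].

So w = 1 5 7 4 6 2 9 3 8.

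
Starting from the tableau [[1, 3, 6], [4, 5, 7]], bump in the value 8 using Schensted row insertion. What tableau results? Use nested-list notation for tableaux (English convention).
[[1, 3, 6, 8], [4, 5, 7]]

8 is larger than every entry of row 1, so it is appended to row 1. The new tableau is [[1, 3, 6, 8], [4, 5, 7]].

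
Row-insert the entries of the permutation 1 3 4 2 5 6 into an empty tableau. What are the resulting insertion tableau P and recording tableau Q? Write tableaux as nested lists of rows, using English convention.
Insert each entry of the permutation into P by Schensted row insertion, recording in Q the position of each new cell.

Insert 1: appended to row 1. P = [[1]].
Insert 3: appended to row 1. P = [[1, 3]].
Insert 4: appended to row 1. P = [[1, 3, 4]].
Insert 2: 2 bumps 3 from row 1; 3 starts row 2. P = [[1, 2, 4], [3]].
Insert 5: appended to row 1. P = [[1, 2, 4, 5], [3]].
Insert 6: appended to row 1. P = [[1, 2, 4, 5, 6], [3]].

So P = [[1, 2, 4, 5, 6], [3]], Q = [[1, 2, 3, 5, 6], [4]].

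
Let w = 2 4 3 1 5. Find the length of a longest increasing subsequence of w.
3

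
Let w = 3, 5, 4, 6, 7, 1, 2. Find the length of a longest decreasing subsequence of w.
3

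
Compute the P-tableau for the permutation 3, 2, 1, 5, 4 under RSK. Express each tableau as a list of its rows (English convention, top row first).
After inserting 3: P = [[3]].
After inserting 2: P = [[2], [3]].
After inserting 1: P = [[1], [2], [3]].
After inserting 5: P = [[1, 5], [2], [3]].
After inserting 4: P = [[1, 4], [2, 5], [3]].

So P = [[1, 4], [2, 5], [3]].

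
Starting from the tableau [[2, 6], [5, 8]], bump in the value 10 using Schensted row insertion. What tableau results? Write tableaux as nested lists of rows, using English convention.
[[2, 6, 10], [5, 8]]

10 is larger than every entry of row 1, so it is appended to row 1. The new tableau is [[2, 6, 10], [5, 8]].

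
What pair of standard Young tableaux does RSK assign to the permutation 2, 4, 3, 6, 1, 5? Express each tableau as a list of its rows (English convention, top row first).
Insert each entry of the permutation into P by Schensted row insertion, recording in Q the position of each new cell.

Insert 2: appended to row 1. P = [[2]].
Insert 4: appended to row 1. P = [[2, 4]].
Insert 3: 3 bumps 4 from row 1; 4 starts row 2. P = [[2, 3], [4]].
Insert 6: appended to row 1. P = [[2, 3, 6], [4]].
Insert 1: 1 bumps 2 from row 1; 2 bumps 4 from row 2; 4 starts row 3. P = [[1, 3, 6], [2], [4]].
Insert 5: 5 bumps 6 from row 1; 6 appends to row 2. P = [[1, 3, 5], [2, 6], [4]].

So P = [[1, 3, 5], [2, 6], [4]], Q = [[1, 2, 4], [3, 6], [5]].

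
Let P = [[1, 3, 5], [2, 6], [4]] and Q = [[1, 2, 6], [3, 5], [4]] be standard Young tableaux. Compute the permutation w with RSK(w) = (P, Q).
4 6 2 1 3 5

Reverse the RSK construction: for i from n down to 1, find the cell of Q containing i, remove the entry at that cell from P, and reverse-bump it up through P; the value ejected from row 1 is w(i).

Step i=6: Q has 6 at row 1, column 3; remove that cell from P, ejecting 5. So w(6) = 5. P is now [[1, 3], [2, 6], [4]].
Step i=5: Q has 5 at row 2, column 2; remove 6 from row 2 of P and reverse-bump: 6 enters row 1 and ejects 3. So w(5) = 3. P is now [[1, 6], [2], [4]].
Step i=4: Q has 4 at row 3, column 1; remove 4 from row 3 of P and reverse-bump: 4 enters row 2 and ejects 2; 2 enters row 1 and ejects 1. So w(4) = 1. P is now [[2, 6], [4]].
Step i=3: Q has 3 at row 2, column 1; remove 4 from row 2 of P and reverse-bump: 4 enters row 1 and ejects 2. So w(3) = 2. P is now [[4, 6]].
Step i=2: Q has 2 at row 1, column 2; remove that cell from P, ejecting 6. So w(2) = 6. P is now [[4]].
Step i=1: Q has 1 at row 1, column 1; remove that cell from P, ejecting 4. So w(1) = 4. P is now [].

So w = 4 6 2 1 3 5.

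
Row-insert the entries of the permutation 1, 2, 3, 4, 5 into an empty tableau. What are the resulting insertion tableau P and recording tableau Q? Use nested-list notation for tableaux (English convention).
Insert each entry of the permutation into P by Schensted row insertion, recording in Q the position of each new cell.

Insert 1: appended to row 1. P = [[1]].
Insert 2: appended to row 1. P = [[1, 2]].
Insert 3: appended to row 1. P = [[1, 2, 3]].
Insert 4: appended to row 1. P = [[1, 2, 3, 4]].
Insert 5: appended to row 1. P = [[1, 2, 3, 4, 5]].

So P = [[1, 2, 3, 4, 5]], Q = [[1, 2, 3, 4, 5]].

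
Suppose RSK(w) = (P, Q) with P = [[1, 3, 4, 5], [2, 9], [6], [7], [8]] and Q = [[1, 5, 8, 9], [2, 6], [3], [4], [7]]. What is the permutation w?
8 7 6 2 9 3 1 4 5

Reverse RSK: for i = n, n-1, ..., 1, locate i in Q, remove the corresponding corner cell from P, and reverse-bump its entry up through P; the value ejected from row 1 is w(i).

So w = 8 7 6 2 9 3 1 4 5.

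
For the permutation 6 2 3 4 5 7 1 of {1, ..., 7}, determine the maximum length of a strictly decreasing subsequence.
3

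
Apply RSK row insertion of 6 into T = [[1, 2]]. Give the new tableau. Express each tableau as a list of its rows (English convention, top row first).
[[1, 2, 6]]

6 is larger than every entry of row 1, so it is appended to row 1. The new tableau is [[1, 2, 6]].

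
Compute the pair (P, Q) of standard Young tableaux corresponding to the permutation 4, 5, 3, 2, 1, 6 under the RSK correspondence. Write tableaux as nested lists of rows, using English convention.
Insert each entry of the permutation into P by Schensted row insertion, recording in Q the position of each new cell.

Insert 4: appended to row 1. P = [[4]].
Insert 5: appended to row 1. P = [[4, 5]].
Insert 3: 3 bumps 4 from row 1; 4 starts row 2. P = [[3, 5], [4]].
Insert 2: 2 bumps 3 from row 1; 3 bumps 4 from row 2; 4 starts row 3. P = [[2, 5], [3], [4]].
Insert 1: 1 bumps 2 from row 1; 2 bumps 3 from row 2; 3 bumps 4 from row 3; 4 starts row 4. P = [[1, 5], [2], [3], [4]].
Insert 6: appended to row 1. P = [[1, 5, 6], [2], [3], [4]].

So P = [[1, 5, 6], [2], [3], [4]], Q = [[1, 2, 6], [3], [4], [5]].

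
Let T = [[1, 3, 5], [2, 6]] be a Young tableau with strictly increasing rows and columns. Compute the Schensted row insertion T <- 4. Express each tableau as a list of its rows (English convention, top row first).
In row 1, 4 replaces 5 (the leftmost entry greater than 4); 5 is bumped to row 2. In row 2, 5 replaces 6 (the leftmost entry greater than 5); 6 is bumped to row 3. 6 starts a new row 3. The new tableau is [[1, 3, 4], [2, 5], [6]].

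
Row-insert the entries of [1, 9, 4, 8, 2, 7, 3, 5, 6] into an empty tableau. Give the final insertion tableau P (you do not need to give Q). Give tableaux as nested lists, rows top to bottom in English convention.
P = [[1, 2, 3, 5, 6], [4, 7], [8], [9]]

After inserting 1: P = [[1]].
After inserting 9: P = [[1, 9]].
After inserting 4: P = [[1, 4], [9]].
After inserting 8: P = [[1, 4, 8], [9]].
After inserting 2: P = [[1, 2, 8], [4], [9]].
After inserting 7: P = [[1, 2, 7], [4, 8], [9]].
After inserting 3: P = [[1, 2, 3], [4, 7], [8], [9]].
After inserting 5: P = [[1, 2, 3, 5], [4, 7], [8], [9]].
After inserting 6: P = [[1, 2, 3, 5, 6], [4, 7], [8], [9]].

So P = [[1, 2, 3, 5, 6], [4, 7], [8], [9]].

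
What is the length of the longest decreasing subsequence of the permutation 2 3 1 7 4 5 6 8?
2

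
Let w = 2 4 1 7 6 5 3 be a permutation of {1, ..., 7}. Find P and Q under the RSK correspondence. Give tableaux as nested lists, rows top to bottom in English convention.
Insert each entry of the permutation into P by Schensted row insertion, recording in Q the position of each new cell.

After inserting 2: P = [[2]].
After inserting 4: P = [[2, 4]].
After inserting 1: P = [[1, 4], [2]].
After inserting 7: P = [[1, 4, 7], [2]].
After inserting 6: P = [[1, 4, 6], [2, 7]].
After inserting 5: P = [[1, 4, 5], [2, 6], [7]].
After inserting 3: P = [[1, 3, 5], [2, 4], [6], [7]].

So P = [[1, 3, 5], [2, 4], [6], [7]], Q = [[1, 2, 4], [3, 5], [6], [7]].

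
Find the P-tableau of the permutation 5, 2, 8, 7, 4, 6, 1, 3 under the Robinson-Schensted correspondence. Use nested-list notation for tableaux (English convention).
Insert 5: appended to row 1. P = [[5]].
Insert 2: 2 bumps 5 from row 1; 5 starts row 2. P = [[2], [5]].
Insert 8: appended to row 1. P = [[2, 8], [5]].
Insert 7: 7 bumps 8 from row 1; 8 appends to row 2. P = [[2, 7], [5, 8]].
Insert 4: 4 bumps 7 from row 1; 7 bumps 8 from row 2; 8 starts row 3. P = [[2, 4], [5, 7], [8]].
Insert 6: appended to row 1. P = [[2, 4, 6], [5, 7], [8]].
Insert 1: 1 bumps 2 from row 1; 2 bumps 5 from row 2; 5 bumps 8 from row 3; 8 starts row 4. P = [[1, 4, 6], [2, 7], [5], [8]].
Insert 3: 3 bumps 4 from row 1; 4 bumps 7 from row 2; 7 appends to row 3. P = [[1, 3, 6], [2, 4], [5, 7], [8]].

So P = [[1, 3, 6], [2, 4], [5, 7], [8]].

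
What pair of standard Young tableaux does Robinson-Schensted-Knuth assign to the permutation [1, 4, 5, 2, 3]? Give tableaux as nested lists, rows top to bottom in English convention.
P = [[1, 2, 3], [4, 5]], Q = [[1, 2, 3], [4, 5]]

Insert each entry of the permutation into P by Schensted row insertion, recording in Q the position of each new cell.

Insert 1: appended to row 1. P = [[1]], Q = [[1]].
Insert 4: appended to row 1. P = [[1, 4]], Q = [[1, 2]].
Insert 5: appended to row 1. P = [[1, 4, 5]], Q = [[1, 2, 3]].
Insert 2: 2 bumps 4 from row 1; 4 starts row 2. P = [[1, 2, 5], [4]], Q = [[1, 2, 3], [4]].
Insert 3: 3 bumps 5 from row 1; 5 appends to row 2. P = [[1, 2, 3], [4, 5]], Q = [[1, 2, 3], [4, 5]].

So P = [[1, 2, 3], [4, 5]], Q = [[1, 2, 3], [4, 5]].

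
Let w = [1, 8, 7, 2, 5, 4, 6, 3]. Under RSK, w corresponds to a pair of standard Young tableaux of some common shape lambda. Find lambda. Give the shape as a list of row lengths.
[4, 1, 1, 1, 1]

Row-insert each entry into an empty tableau.

After inserting 1: P = [[1]].
After inserting 8: P = [[1, 8]].
After inserting 7: P = [[1, 7], [8]].
After inserting 2: P = [[1, 2], [7], [8]].
After inserting 5: P = [[1, 2, 5], [7], [8]].
After inserting 4: P = [[1, 2, 4], [5], [7], [8]].
After inserting 6: P = [[1, 2, 4, 6], [5], [7], [8]].
After inserting 3: P = [[1, 2, 3, 6], [4], [5], [7], [8]].

The final insertion tableau P = [[1, 2, 3, 6], [4], [5], [7], [8]] has shape [4, 1, 1, 1, 1].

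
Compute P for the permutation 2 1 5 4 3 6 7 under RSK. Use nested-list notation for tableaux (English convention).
P = [[1, 3, 6, 7], [2, 4], [5]]

Insert 2: appended to row 1. P = [[2]].
Insert 1: 1 bumps 2 from row 1; 2 starts row 2. P = [[1], [2]].
Insert 5: appended to row 1. P = [[1, 5], [2]].
Insert 4: 4 bumps 5 from row 1; 5 appends to row 2. P = [[1, 4], [2, 5]].
Insert 3: 3 bumps 4 from row 1; 4 bumps 5 from row 2; 5 starts row 3. P = [[1, 3], [2, 4], [5]].
Insert 6: appended to row 1. P = [[1, 3, 6], [2, 4], [5]].
Insert 7: appended to row 1. P = [[1, 3, 6, 7], [2, 4], [5]].

So P = [[1, 3, 6, 7], [2, 4], [5]].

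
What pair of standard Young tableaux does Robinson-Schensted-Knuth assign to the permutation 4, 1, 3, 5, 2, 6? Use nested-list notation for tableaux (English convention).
Insert each entry of the permutation into P by Schensted row insertion, recording in Q the position of each new cell.

Insert 4: appended to row 1. P = [[4]], Q = [[1]].
Insert 1: 1 bumps 4 from row 1; 4 starts row 2. P = [[1], [4]], Q = [[1], [2]].
Insert 3: appended to row 1. P = [[1, 3], [4]], Q = [[1, 3], [2]].
Insert 5: appended to row 1. P = [[1, 3, 5], [4]], Q = [[1, 3, 4], [2]].
Insert 2: 2 bumps 3 from row 1; 3 bumps 4 from row 2; 4 starts row 3. P = [[1, 2, 5], [3], [4]], Q = [[1, 3, 4], [2], [5]].
Insert 6: appended to row 1. P = [[1, 2, 5, 6], [3], [4]], Q = [[1, 3, 4, 6], [2], [5]].

So P = [[1, 2, 5, 6], [3], [4]], Q = [[1, 3, 4, 6], [2], [5]].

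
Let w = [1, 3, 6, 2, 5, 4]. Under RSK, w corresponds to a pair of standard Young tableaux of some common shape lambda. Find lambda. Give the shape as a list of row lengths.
Row-insert each entry into an empty tableau.

After inserting 1: P = [[1]].
After inserting 3: P = [[1, 3]].
After inserting 6: P = [[1, 3, 6]].
After inserting 2: P = [[1, 2, 6], [3]].
After inserting 5: P = [[1, 2, 5], [3, 6]].
After inserting 4: P = [[1, 2, 4], [3, 5], [6]].

The final insertion tableau P = [[1, 2, 4], [3, 5], [6]] has shape [3, 2, 1].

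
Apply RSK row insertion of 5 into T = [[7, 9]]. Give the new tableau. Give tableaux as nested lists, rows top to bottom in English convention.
[[5, 9], [7]]

In row 1, 5 replaces 7 (the leftmost entry greater than 5); 7 is bumped to row 2. 7 starts a new row 2. The new tableau is [[5, 9], [7]].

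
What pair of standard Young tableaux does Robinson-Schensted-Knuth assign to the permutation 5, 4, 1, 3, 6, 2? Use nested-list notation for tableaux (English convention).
Insert each entry of the permutation into P by Schensted row insertion, recording in Q the position of each new cell.

After inserting 5: P = [[5]].
After inserting 4: P = [[4], [5]].
After inserting 1: P = [[1], [4], [5]].
After inserting 3: P = [[1, 3], [4], [5]].
After inserting 6: P = [[1, 3, 6], [4], [5]].
After inserting 2: P = [[1, 2, 6], [3], [4], [5]].

So P = [[1, 2, 6], [3], [4], [5]], Q = [[1, 4, 5], [2], [3], [6]].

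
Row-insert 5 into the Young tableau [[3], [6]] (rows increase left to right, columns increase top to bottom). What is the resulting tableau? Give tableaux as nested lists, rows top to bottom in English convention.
5 is larger than every entry of row 1, so it is appended to row 1. The new tableau is [[3, 5], [6]].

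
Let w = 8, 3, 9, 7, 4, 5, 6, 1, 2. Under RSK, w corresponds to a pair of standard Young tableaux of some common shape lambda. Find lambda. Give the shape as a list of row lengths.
[4, 2, 2, 1]

Row-insert each entry into an empty tableau.

After inserting 8: P = [[8]].
After inserting 3: P = [[3], [8]].
After inserting 9: P = [[3, 9], [8]].
After inserting 7: P = [[3, 7], [8, 9]].
After inserting 4: P = [[3, 4], [7, 9], [8]].
After inserting 5: P = [[3, 4, 5], [7, 9], [8]].
After inserting 6: P = [[3, 4, 5, 6], [7, 9], [8]].
After inserting 1: P = [[1, 4, 5, 6], [3, 9], [7], [8]].
After inserting 2: P = [[1, 2, 5, 6], [3, 4], [7, 9], [8]].

The final insertion tableau P = [[1, 2, 5, 6], [3, 4], [7, 9], [8]] has shape [4, 2, 2, 1].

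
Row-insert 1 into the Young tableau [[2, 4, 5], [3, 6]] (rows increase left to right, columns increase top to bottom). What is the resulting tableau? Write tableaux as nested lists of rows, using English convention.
[[1, 4, 5], [2, 6], [3]]

In row 1, 1 replaces 2 (the leftmost entry greater than 1); 2 is bumped to row 2. In row 2, 2 replaces 3 (the leftmost entry greater than 2); 3 is bumped to row 3. 3 starts a new row 3. The new tableau is [[1, 4, 5], [2, 6], [3]].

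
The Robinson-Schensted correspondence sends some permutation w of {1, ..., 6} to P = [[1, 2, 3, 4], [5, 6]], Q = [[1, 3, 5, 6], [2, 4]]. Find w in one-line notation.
Reverse the RSK construction: for i from n down to 1, find the cell of Q containing i, remove the entry at that cell from P, and reverse-bump it up through P; the value ejected from row 1 is w(i).

Step i=6: Q has 6 at row 1, column 4; remove that cell from P, ejecting 4. So w(6) = 4. P is now [[1, 2, 3], [5, 6]].
Step i=5: Q has 5 at row 1, column 3; remove that cell from P, ejecting 3. So w(5) = 3. P is now [[1, 2], [5, 6]].
Step i=4: Q has 4 at row 2, column 2; remove 6 from row 2 of P and reverse-bump: 6 enters row 1 and ejects 2. So w(4) = 2. P is now [[1, 6], [5]].
Step i=3: Q has 3 at row 1, column 2; remove that cell from P, ejecting 6. So w(3) = 6. P is now [[1], [5]].
Step i=2: Q has 2 at row 2, column 1; remove 5 from row 2 of P and reverse-bump: 5 enters row 1 and ejects 1. So w(2) = 1. P is now [[5]].
Step i=1: Q has 1 at row 1, column 1; remove that cell from P, ejecting 5. So w(1) = 5. P is now [].

So w = 5 1 6 2 3 4.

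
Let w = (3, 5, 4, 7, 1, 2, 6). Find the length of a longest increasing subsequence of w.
3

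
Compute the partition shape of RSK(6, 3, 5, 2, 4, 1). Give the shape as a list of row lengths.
[2, 2, 1, 1]

RSK row insertion gives P = [[1, 4], [2, 5], [3], [6]], which has shape [2, 2, 1, 1].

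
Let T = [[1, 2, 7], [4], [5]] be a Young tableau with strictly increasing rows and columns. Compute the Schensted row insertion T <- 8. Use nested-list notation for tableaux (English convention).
[[1, 2, 7, 8], [4], [5]]

8 is larger than every entry of row 1, so it is appended to row 1. The new tableau is [[1, 2, 7, 8], [4], [5]].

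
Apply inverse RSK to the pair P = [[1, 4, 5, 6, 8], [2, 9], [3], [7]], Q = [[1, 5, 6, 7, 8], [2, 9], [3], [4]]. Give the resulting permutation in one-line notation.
7 3 2 1 4 5 6 9 8

Reverse the RSK construction: for i from n down to 1, find the cell of Q containing i, remove the entry at that cell from P, and reverse-bump it up through P; the value ejected from row 1 is w(i).

Step i=9: Q has 9 at row 2, column 2; remove 9 from row 2 of P and reverse-bump: 9 enters row 1 and ejects 8. So w(9) = 8. P is now [[1, 4, 5, 6, 9], [2], [3], [7]].
Step i=8: Q has 8 at row 1, column 5; remove that cell from P, ejecting 9. So w(8) = 9. P is now [[1, 4, 5, 6], [2], [3], [7]].
Step i=7: Q has 7 at row 1, column 4; remove that cell from P, ejecting 6. So w(7) = 6. P is now [[1, 4, 5], [2], [3], [7]].
Step i=6: Q has 6 at row 1, column 3; remove that cell from P, ejecting 5. So w(6) = 5. P is now [[1, 4], [2], [3], [7]].
Step i=5: Q has 5 at row 1, column 2; remove that cell from P, ejecting 4. So w(5) = 4. P is now [[1], [2], [3], [7]].
Step i=4: Q has 4 at row 4, column 1; remove 7 from row 4 of P and reverse-bump: 7 enters row 3 and ejects 3; 3 enters row 2 and ejects 2; 2 enters row 1 and ejects 1. So w(4) = 1. P is now [[2], [3], [7]].
Step i=3: Q has 3 at row 3, column 1; remove 7 from row 3 of P and reverse-bump: 7 enters row 2 and ejects 3; 3 enters row 1 and ejects 2. So w(3) = 2. P is now [[3], [7]].
Step i=2: Q has 2 at row 2, column 1; remove 7 from row 2 of P and reverse-bump: 7 enters row 1 and ejects 3. So w(2) = 3. P is now [[7]].
Step i=1: Q has 1 at row 1, column 1; remove that cell from P, ejecting 7. So w(1) = 7. P is now [].

So w = 7 3 2 1 4 5 6 9 8.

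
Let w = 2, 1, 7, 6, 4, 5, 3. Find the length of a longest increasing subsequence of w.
3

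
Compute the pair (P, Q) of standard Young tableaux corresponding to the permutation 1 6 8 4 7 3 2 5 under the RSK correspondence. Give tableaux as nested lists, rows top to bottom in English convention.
Insert each entry of the permutation into P by Schensted row insertion, recording in Q the position of each new cell.

Insert 1: appended to row 1. P = [[1]].
Insert 6: appended to row 1. P = [[1, 6]].
Insert 8: appended to row 1. P = [[1, 6, 8]].
Insert 4: 4 bumps 6 from row 1; 6 starts row 2. P = [[1, 4, 8], [6]].
Insert 7: 7 bumps 8 from row 1; 8 appends to row 2. P = [[1, 4, 7], [6, 8]].
Insert 3: 3 bumps 4 from row 1; 4 bumps 6 from row 2; 6 starts row 3. P = [[1, 3, 7], [4, 8], [6]].
Insert 2: 2 bumps 3 from row 1; 3 bumps 4 from row 2; 4 bumps 6 from row 3; 6 starts row 4. P = [[1, 2, 7], [3, 8], [4], [6]].
Insert 5: 5 bumps 7 from row 1; 7 bumps 8 from row 2; 8 appends to row 3. P = [[1, 2, 5], [3, 7], [4, 8], [6]].

So P = [[1, 2, 5], [3, 7], [4, 8], [6]], Q = [[1, 2, 3], [4, 5], [6, 8], [7]].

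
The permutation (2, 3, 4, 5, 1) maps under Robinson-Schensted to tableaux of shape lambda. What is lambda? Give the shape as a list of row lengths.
[4, 1]

Row-insert each entry into an empty tableau.

After inserting 2: P = [[2]].
After inserting 3: P = [[2, 3]].
After inserting 4: P = [[2, 3, 4]].
After inserting 5: P = [[2, 3, 4, 5]].
After inserting 1: P = [[1, 3, 4, 5], [2]].

The final insertion tableau P = [[1, 3, 4, 5], [2]] has shape [4, 1].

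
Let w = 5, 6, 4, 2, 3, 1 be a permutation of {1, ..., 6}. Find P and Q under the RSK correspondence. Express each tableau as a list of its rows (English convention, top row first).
P = [[1, 3], [2, 6], [4], [5]], Q = [[1, 2], [3, 5], [4], [6]]

Insert each entry of the permutation into P by Schensted row insertion, recording in Q the position of each new cell.

Insert 5: appended to row 1. P = [[5]].
Insert 6: appended to row 1. P = [[5, 6]].
Insert 4: 4 bumps 5 from row 1; 5 starts row 2. P = [[4, 6], [5]].
Insert 2: 2 bumps 4 from row 1; 4 bumps 5 from row 2; 5 starts row 3. P = [[2, 6], [4], [5]].
Insert 3: 3 bumps 6 from row 1; 6 appends to row 2. P = [[2, 3], [4, 6], [5]].
Insert 1: 1 bumps 2 from row 1; 2 bumps 4 from row 2; 4 bumps 5 from row 3; 5 starts row 4. P = [[1, 3], [2, 6], [4], [5]].

So P = [[1, 3], [2, 6], [4], [5]], Q = [[1, 2], [3, 5], [4], [6]].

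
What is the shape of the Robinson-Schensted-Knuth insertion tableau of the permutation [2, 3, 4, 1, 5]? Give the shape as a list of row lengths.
Row-insert each entry into an empty tableau.

After inserting 2: P = [[2]].
After inserting 3: P = [[2, 3]].
After inserting 4: P = [[2, 3, 4]].
After inserting 1: P = [[1, 3, 4], [2]].
After inserting 5: P = [[1, 3, 4, 5], [2]].

The final insertion tableau P = [[1, 3, 4, 5], [2]] has shape [4, 1].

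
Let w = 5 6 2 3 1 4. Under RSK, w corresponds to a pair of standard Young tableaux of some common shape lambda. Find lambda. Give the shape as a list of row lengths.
[3, 2, 1]

Row-insert each entry into an empty tableau.

After inserting 5: P = [[5]].
After inserting 6: P = [[5, 6]].
After inserting 2: P = [[2, 6], [5]].
After inserting 3: P = [[2, 3], [5, 6]].
After inserting 1: P = [[1, 3], [2, 6], [5]].
After inserting 4: P = [[1, 3, 4], [2, 6], [5]].

The final insertion tableau P = [[1, 3, 4], [2, 6], [5]] has shape [3, 2, 1].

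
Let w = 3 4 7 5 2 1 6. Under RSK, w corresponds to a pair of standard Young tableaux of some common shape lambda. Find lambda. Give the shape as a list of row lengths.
[4, 1, 1, 1]

Row-insert each entry into an empty tableau.

After inserting 3: P = [[3]].
After inserting 4: P = [[3, 4]].
After inserting 7: P = [[3, 4, 7]].
After inserting 5: P = [[3, 4, 5], [7]].
After inserting 2: P = [[2, 4, 5], [3], [7]].
After inserting 1: P = [[1, 4, 5], [2], [3], [7]].
After inserting 6: P = [[1, 4, 5, 6], [2], [3], [7]].

The final insertion tableau P = [[1, 4, 5, 6], [2], [3], [7]] has shape [4, 1, 1, 1].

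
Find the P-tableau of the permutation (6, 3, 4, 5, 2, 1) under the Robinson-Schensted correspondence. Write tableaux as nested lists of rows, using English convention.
Insert 6: appended to row 1. P = [[6]].
Insert 3: 3 bumps 6 from row 1; 6 starts row 2. P = [[3], [6]].
Insert 4: appended to row 1. P = [[3, 4], [6]].
Insert 5: appended to row 1. P = [[3, 4, 5], [6]].
Insert 2: 2 bumps 3 from row 1; 3 bumps 6 from row 2; 6 starts row 3. P = [[2, 4, 5], [3], [6]].
Insert 1: 1 bumps 2 from row 1; 2 bumps 3 from row 2; 3 bumps 6 from row 3; 6 starts row 4. P = [[1, 4, 5], [2], [3], [6]].

So P = [[1, 4, 5], [2], [3], [6]].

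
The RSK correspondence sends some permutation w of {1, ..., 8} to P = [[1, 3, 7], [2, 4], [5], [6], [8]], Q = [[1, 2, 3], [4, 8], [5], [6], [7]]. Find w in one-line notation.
Reverse RSK: for i = n, n-1, ..., 1, locate i in Q, remove the corresponding corner cell from P, and reverse-bump its entry up through P; the value ejected from row 1 is w(i).

So w = 2 6 8 7 5 4 1 3.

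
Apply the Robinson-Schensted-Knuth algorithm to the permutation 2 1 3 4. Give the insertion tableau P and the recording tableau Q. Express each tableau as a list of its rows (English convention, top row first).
P = [[1, 3, 4], [2]], Q = [[1, 3, 4], [2]]

Insert each entry of the permutation into P by Schensted row insertion, recording in Q the position of each new cell.

After inserting 2: P = [[2]].
After inserting 1: P = [[1], [2]].
After inserting 3: P = [[1, 3], [2]].
After inserting 4: P = [[1, 3, 4], [2]].

So P = [[1, 3, 4], [2]], Q = [[1, 3, 4], [2]].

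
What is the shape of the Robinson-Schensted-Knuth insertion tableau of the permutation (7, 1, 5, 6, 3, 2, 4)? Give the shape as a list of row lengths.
[3, 2, 1, 1]

RSK row insertion gives P = [[1, 2, 4], [3, 6], [5], [7]], which has shape [3, 2, 1, 1].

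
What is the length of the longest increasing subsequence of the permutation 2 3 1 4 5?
4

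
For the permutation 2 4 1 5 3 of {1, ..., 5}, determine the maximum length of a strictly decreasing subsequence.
2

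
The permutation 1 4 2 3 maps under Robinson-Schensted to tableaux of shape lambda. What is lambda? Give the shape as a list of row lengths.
[3, 1]

Row-insert each entry into an empty tableau.

After inserting 1: P = [[1]].
After inserting 4: P = [[1, 4]].
After inserting 2: P = [[1, 2], [4]].
After inserting 3: P = [[1, 2, 3], [4]].

The final insertion tableau P = [[1, 2, 3], [4]] has shape [3, 1].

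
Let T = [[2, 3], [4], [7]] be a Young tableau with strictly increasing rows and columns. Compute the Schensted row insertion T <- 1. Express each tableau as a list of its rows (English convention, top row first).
In row 1, 1 replaces 2 (the leftmost entry greater than 1); 2 is bumped to row 2. In row 2, 2 replaces 4 (the leftmost entry greater than 2); 4 is bumped to row 3. In row 3, 4 replaces 7 (the leftmost entry greater than 4); 7 is bumped to row 4. 7 starts a new row 4. The new tableau is [[1, 3], [2], [4], [7]].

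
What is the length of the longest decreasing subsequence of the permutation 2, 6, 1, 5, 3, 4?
3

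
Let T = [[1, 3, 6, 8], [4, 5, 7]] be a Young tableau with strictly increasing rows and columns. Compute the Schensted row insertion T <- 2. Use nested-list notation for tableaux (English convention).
[[1, 2, 6, 8], [3, 5, 7], [4]]

In row 1, 2 replaces 3 (the leftmost entry greater than 2); 3 is bumped to row 2. In row 2, 3 replaces 4 (the leftmost entry greater than 3); 4 is bumped to row 3. 4 starts a new row 3. The new tableau is [[1, 2, 6, 8], [3, 5, 7], [4]].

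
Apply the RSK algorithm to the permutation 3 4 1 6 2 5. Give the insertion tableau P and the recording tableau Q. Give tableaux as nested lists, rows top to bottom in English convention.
P = [[1, 2, 5], [3, 4, 6]], Q = [[1, 2, 4], [3, 5, 6]]

Insert each entry of the permutation into P by Schensted row insertion, recording in Q the position of each new cell.

Insert 3: appended to row 1. P = [[3]].
Insert 4: appended to row 1. P = [[3, 4]].
Insert 1: 1 bumps 3 from row 1; 3 starts row 2. P = [[1, 4], [3]].
Insert 6: appended to row 1. P = [[1, 4, 6], [3]].
Insert 2: 2 bumps 4 from row 1; 4 appends to row 2. P = [[1, 2, 6], [3, 4]].
Insert 5: 5 bumps 6 from row 1; 6 appends to row 2. P = [[1, 2, 5], [3, 4, 6]].

So P = [[1, 2, 5], [3, 4, 6]], Q = [[1, 2, 4], [3, 5, 6]].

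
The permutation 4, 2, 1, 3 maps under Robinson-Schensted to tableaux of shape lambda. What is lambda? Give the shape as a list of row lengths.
[2, 1, 1]

Row-insert each entry into an empty tableau.

After inserting 4: P = [[4]].
After inserting 2: P = [[2], [4]].
After inserting 1: P = [[1], [2], [4]].
After inserting 3: P = [[1, 3], [2], [4]].

The final insertion tableau P = [[1, 3], [2], [4]] has shape [2, 1, 1].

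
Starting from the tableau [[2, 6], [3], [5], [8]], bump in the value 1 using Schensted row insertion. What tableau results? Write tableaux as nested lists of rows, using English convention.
[[1, 6], [2], [3], [5], [8]]

In row 1, 1 replaces 2 (the leftmost entry greater than 1); 2 is bumped to row 2. In row 2, 2 replaces 3 (the leftmost entry greater than 2); 3 is bumped to row 3. In row 3, 3 replaces 5 (the leftmost entry greater than 3); 5 is bumped to row 4. In row 4, 5 replaces 8 (the leftmost entry greater than 5); 8 is bumped to row 5. 8 starts a new row 5. The new tableau is [[1, 6], [2], [3], [5], [8]].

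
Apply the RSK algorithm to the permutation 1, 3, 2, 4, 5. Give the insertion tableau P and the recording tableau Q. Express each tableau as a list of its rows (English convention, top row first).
Insert each entry of the permutation into P by Schensted row insertion, recording in Q the position of each new cell.

Insert 1: appended to row 1. P = [[1]].
Insert 3: appended to row 1. P = [[1, 3]].
Insert 2: 2 bumps 3 from row 1; 3 starts row 2. P = [[1, 2], [3]].
Insert 4: appended to row 1. P = [[1, 2, 4], [3]].
Insert 5: appended to row 1. P = [[1, 2, 4, 5], [3]].

So P = [[1, 2, 4, 5], [3]], Q = [[1, 2, 4, 5], [3]].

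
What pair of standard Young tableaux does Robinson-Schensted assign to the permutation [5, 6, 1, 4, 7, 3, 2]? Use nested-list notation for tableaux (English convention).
Insert each entry of the permutation into P by Schensted row insertion, recording in Q the position of each new cell.

Insert 5: appended to row 1. P = [[5]], Q = [[1]].
Insert 6: appended to row 1. P = [[5, 6]], Q = [[1, 2]].
Insert 1: 1 bumps 5 from row 1; 5 starts row 2. P = [[1, 6], [5]], Q = [[1, 2], [3]].
Insert 4: 4 bumps 6 from row 1; 6 appends to row 2. P = [[1, 4], [5, 6]], Q = [[1, 2], [3, 4]].
Insert 7: appended to row 1. P = [[1, 4, 7], [5, 6]], Q = [[1, 2, 5], [3, 4]].
Insert 3: 3 bumps 4 from row 1; 4 bumps 5 from row 2; 5 starts row 3. P = [[1, 3, 7], [4, 6], [5]], Q = [[1, 2, 5], [3, 4], [6]].
Insert 2: 2 bumps 3 from row 1; 3 bumps 4 from row 2; 4 bumps 5 from row 3; 5 starts row 4. P = [[1, 2, 7], [3, 6], [4], [5]], Q = [[1, 2, 5], [3, 4], [6], [7]].

So P = [[1, 2, 7], [3, 6], [4], [5]], Q = [[1, 2, 5], [3, 4], [6], [7]].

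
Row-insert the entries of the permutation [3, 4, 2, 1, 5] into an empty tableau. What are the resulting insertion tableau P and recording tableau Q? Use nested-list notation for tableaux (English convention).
Insert each entry of the permutation into P by Schensted row insertion, recording in Q the position of each new cell.

Insert 3: appended to row 1. P = [[3]].
Insert 4: appended to row 1. P = [[3, 4]].
Insert 2: 2 bumps 3 from row 1; 3 starts row 2. P = [[2, 4], [3]].
Insert 1: 1 bumps 2 from row 1; 2 bumps 3 from row 2; 3 starts row 3. P = [[1, 4], [2], [3]].
Insert 5: appended to row 1. P = [[1, 4, 5], [2], [3]].

So P = [[1, 4, 5], [2], [3]], Q = [[1, 2, 5], [3], [4]].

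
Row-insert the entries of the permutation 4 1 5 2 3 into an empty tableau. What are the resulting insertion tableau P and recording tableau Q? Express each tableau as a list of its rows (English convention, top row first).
Insert each entry of the permutation into P by Schensted row insertion, recording in Q the position of each new cell.

After inserting 4: P = [[4]].
After inserting 1: P = [[1], [4]].
After inserting 5: P = [[1, 5], [4]].
After inserting 2: P = [[1, 2], [4, 5]].
After inserting 3: P = [[1, 2, 3], [4, 5]].

So P = [[1, 2, 3], [4, 5]], Q = [[1, 3, 5], [2, 4]].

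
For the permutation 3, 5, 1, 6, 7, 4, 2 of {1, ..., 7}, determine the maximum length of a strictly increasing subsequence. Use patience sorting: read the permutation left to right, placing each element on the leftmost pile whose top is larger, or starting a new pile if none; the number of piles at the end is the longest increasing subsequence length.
3: new pile. tops = [3]
5: new pile. tops = [3, 5]
1: onto pile 1 (replacing 3). tops = [1, 5]
6: new pile. tops = [1, 5, 6]
7: new pile. tops = [1, 5, 6, 7]
4: onto pile 2 (replacing 5). tops = [1, 4, 6, 7]
2: onto pile 2 (replacing 4). tops = [1, 2, 6, 7]

4 piles, so the longest increasing subsequence has length 4.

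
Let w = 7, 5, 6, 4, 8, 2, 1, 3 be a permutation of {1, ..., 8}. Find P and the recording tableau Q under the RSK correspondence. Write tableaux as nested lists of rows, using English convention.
Insert each entry of the permutation into P by Schensted row insertion, recording in Q the position of each new cell.

After inserting 7: P = [[7]].
After inserting 5: P = [[5], [7]].
After inserting 6: P = [[5, 6], [7]].
After inserting 4: P = [[4, 6], [5], [7]].
After inserting 8: P = [[4, 6, 8], [5], [7]].
After inserting 2: P = [[2, 6, 8], [4], [5], [7]].
After inserting 1: P = [[1, 6, 8], [2], [4], [5], [7]].
After inserting 3: P = [[1, 3, 8], [2, 6], [4], [5], [7]].

So P = [[1, 3, 8], [2, 6], [4], [5], [7]], Q = [[1, 3, 5], [2, 8], [4], [6], [7]].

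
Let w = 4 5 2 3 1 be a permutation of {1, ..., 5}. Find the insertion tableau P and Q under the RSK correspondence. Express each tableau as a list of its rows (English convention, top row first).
P = [[1, 3], [2, 5], [4]], Q = [[1, 2], [3, 4], [5]]

Insert each entry of the permutation into P by Schensted row insertion, recording in Q the position of each new cell.

Insert 4: appended to row 1. P = [[4]].
Insert 5: appended to row 1. P = [[4, 5]].
Insert 2: 2 bumps 4 from row 1; 4 starts row 2. P = [[2, 5], [4]].
Insert 3: 3 bumps 5 from row 1; 5 appends to row 2. P = [[2, 3], [4, 5]].
Insert 1: 1 bumps 2 from row 1; 2 bumps 4 from row 2; 4 starts row 3. P = [[1, 3], [2, 5], [4]].

So P = [[1, 3], [2, 5], [4]], Q = [[1, 2], [3, 4], [5]].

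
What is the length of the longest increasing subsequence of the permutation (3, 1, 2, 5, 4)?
3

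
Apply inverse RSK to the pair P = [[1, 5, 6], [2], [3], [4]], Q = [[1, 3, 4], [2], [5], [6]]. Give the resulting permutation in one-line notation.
Reverse the RSK construction: for i from n down to 1, find the cell of Q containing i, remove the entry at that cell from P, and reverse-bump it up through P; the value ejected from row 1 is w(i).

Step i=6: Q has 6 at row 4, column 1; remove 4 from row 4 of P and reverse-bump: 4 enters row 3 and ejects 3; 3 enters row 2 and ejects 2; 2 enters row 1 and ejects 1. So w(6) = 1. P is now [[2, 5, 6], [3], [4]].
Step i=5: Q has 5 at row 3, column 1; remove 4 from row 3 of P and reverse-bump: 4 enters row 2 and ejects 3; 3 enters row 1 and ejects 2. So w(5) = 2. P is now [[3, 5, 6], [4]].
Step i=4: Q has 4 at row 1, column 3; remove that cell from P, ejecting 6. So w(4) = 6. P is now [[3, 5], [4]].
Step i=3: Q has 3 at row 1, column 2; remove that cell from P, ejecting 5. So w(3) = 5. P is now [[3], [4]].
Step i=2: Q has 2 at row 2, column 1; remove 4 from row 2 of P and reverse-bump: 4 enters row 1 and ejects 3. So w(2) = 3. P is now [[4]].
Step i=1: Q has 1 at row 1, column 1; remove that cell from P, ejecting 4. So w(1) = 4. P is now [].

So w = 4 3 5 6 2 1.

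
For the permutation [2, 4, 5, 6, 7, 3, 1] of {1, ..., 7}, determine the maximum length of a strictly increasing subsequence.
5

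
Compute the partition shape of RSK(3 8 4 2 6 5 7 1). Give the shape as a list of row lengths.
Row-insert each entry into an empty tableau.

After inserting 3: P = [[3]].
After inserting 8: P = [[3, 8]].
After inserting 4: P = [[3, 4], [8]].
After inserting 2: P = [[2, 4], [3], [8]].
After inserting 6: P = [[2, 4, 6], [3], [8]].
After inserting 5: P = [[2, 4, 5], [3, 6], [8]].
After inserting 7: P = [[2, 4, 5, 7], [3, 6], [8]].
After inserting 1: P = [[1, 4, 5, 7], [2, 6], [3], [8]].

The final insertion tableau P = [[1, 4, 5, 7], [2, 6], [3], [8]] has shape [4, 2, 1, 1].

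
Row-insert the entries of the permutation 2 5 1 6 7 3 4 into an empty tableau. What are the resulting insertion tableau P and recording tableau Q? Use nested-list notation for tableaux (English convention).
P = [[1, 3, 4, 7], [2, 5, 6]], Q = [[1, 2, 4, 5], [3, 6, 7]]

Insert each entry of the permutation into P by Schensted row insertion, recording in Q the position of each new cell.

After inserting 2: P = [[2]].
After inserting 5: P = [[2, 5]].
After inserting 1: P = [[1, 5], [2]].
After inserting 6: P = [[1, 5, 6], [2]].
After inserting 7: P = [[1, 5, 6, 7], [2]].
After inserting 3: P = [[1, 3, 6, 7], [2, 5]].
After inserting 4: P = [[1, 3, 4, 7], [2, 5, 6]].

So P = [[1, 3, 4, 7], [2, 5, 6]], Q = [[1, 2, 4, 5], [3, 6, 7]].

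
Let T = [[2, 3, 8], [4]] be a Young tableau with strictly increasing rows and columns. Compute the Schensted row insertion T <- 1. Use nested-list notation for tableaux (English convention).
In row 1, 1 replaces 2 (the leftmost entry greater than 1); 2 is bumped to row 2. In row 2, 2 replaces 4 (the leftmost entry greater than 2); 4 is bumped to row 3. 4 starts a new row 3. The new tableau is [[1, 3, 8], [2], [4]].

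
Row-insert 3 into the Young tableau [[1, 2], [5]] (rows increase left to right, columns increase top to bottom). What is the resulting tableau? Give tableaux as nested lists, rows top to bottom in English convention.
[[1, 2, 3], [5]]

3 is larger than every entry of row 1, so it is appended to row 1. The new tableau is [[1, 2, 3], [5]].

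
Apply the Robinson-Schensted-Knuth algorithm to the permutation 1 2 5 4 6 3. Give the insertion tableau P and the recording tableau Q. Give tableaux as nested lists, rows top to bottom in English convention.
P = [[1, 2, 3, 6], [4], [5]], Q = [[1, 2, 3, 5], [4], [6]]

Insert each entry of the permutation into P by Schensted row insertion, recording in Q the position of each new cell.

Insert 1: appended to row 1. P = [[1]].
Insert 2: appended to row 1. P = [[1, 2]].
Insert 5: appended to row 1. P = [[1, 2, 5]].
Insert 4: 4 bumps 5 from row 1; 5 starts row 2. P = [[1, 2, 4], [5]].
Insert 6: appended to row 1. P = [[1, 2, 4, 6], [5]].
Insert 3: 3 bumps 4 from row 1; 4 bumps 5 from row 2; 5 starts row 3. P = [[1, 2, 3, 6], [4], [5]].

So P = [[1, 2, 3, 6], [4], [5]], Q = [[1, 2, 3, 5], [4], [6]].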